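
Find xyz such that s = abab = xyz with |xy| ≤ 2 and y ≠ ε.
x = 'a', y = 'b', z = 'ab'

For s = abab and p = 2, one valid decomposition is:
- x = 'a' (length 1)
- y = 'b' (length 1)
- z = 'ab' (length 2)

Verification:
- xyz = 'a' + 'b' + 'ab' = abab ✓
- |xy| = 2 ≤ 2 ✓
- |y| = 1 > 0 ✓

All pumping lemma constraints are satisfied.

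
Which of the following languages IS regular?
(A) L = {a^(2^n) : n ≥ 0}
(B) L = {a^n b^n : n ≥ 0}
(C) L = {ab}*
(C) {ab}*

(C) L = {ab}* is regular.

This can be recognized by a finite automaton (DFA/NFA).
Regular expressions like {ab}* define regular languages.

The other choices are not regular:
- {a^n b^n : n ≥ 0}: After pumping, the number of a's and b's become unequal
- {a^(2^n) : n ≥ 0}: After pumping, length is no longer a power of 2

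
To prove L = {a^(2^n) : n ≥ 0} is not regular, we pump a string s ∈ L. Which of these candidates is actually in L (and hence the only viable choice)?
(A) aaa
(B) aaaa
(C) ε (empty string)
(B) aaaa

The pumping lemma is applied to a string s that lies in L, so first check membership of each option:
- (A) aaa has length 3, strictly between 2^1 = 2 and 2^2 = 4, so it is not in L ✗
- (B) aaaa has length 4 = 2^2, so it is in L ✓
- (C) ε has length 0, which is not a power of 2, so it is not in L ✗

Only (B) aaaa is in L, so it is the only candidate that could play the role of s.
(In a complete proof one picks s in terms of the pumping length p so that |s| ≥ p is guaranteed; a fixed string like aaaa illustrates the shape of such an s.)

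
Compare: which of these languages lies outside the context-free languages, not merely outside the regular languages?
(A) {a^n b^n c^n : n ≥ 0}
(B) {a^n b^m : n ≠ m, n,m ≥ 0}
(A) {a^n b^n c^n : n ≥ 0}

(A) {a^n b^n c^n : n ≥ 0} requires the CFL pumping lemma.

- {a^n b^m : n ≠ m, n,m ≥ 0} is context-free (but not regular)
  • Can be shown non-regular with the regular pumping lemma
  • After pumping a's, we can make n = m

- {a^n b^n c^n : n ≥ 0} is NOT context-free
  • Requires the CFL pumping lemma to prove
  • Cannot maintain three equal counts simultaneously

The CFL pumping lemma is "stronger" in that it can prove non-membership
in the larger class of context-free languages.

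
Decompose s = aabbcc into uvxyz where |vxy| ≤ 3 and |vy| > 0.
u='aa', v='b', x='b', y='c', z='c'

For s = aabbcc with pumping length p = 3:

One valid decomposition:
- u = 'aa'
- v = 'b'
- x = 'b'
- y = 'c'
- z = 'c'

Verification:
- uvxyz = 'aa' + 'b' + 'b' + 'c' + 'c' = aabbcc ✓
- |vxy| = |'bbc'| = 3 ≤ 3 ✓
- |vy| = |'bc'| = 2 > 0 ✓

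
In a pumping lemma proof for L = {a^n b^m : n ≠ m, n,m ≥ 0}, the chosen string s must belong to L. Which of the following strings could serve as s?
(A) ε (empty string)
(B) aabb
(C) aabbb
(C) aabbb

The pumping lemma is applied to a string s that lies in L, so first check membership of each option:
- (A) ε = a^0 b^0 has n = m = 0, so it is not in L ✗
- (B) aabb = a^2 b^2 has n = m = 2, so it is not in L ✗
- (C) aabbb = a^2 b^3 with 2 ≠ 3, so it is in L ✓

Only (C) aabbb is in L, so it is the only candidate that could play the role of s.
(In a complete proof one picks s in terms of the pumping length p so that |s| ≥ p is guaranteed; a fixed string like aabbb illustrates the shape of such an s.)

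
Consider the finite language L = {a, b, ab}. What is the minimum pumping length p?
p = 3

For a finite language L, the pumping lemma holds vacuously if p > max|s| for s ∈ L.

The longest string in L = {a, b, ab} has length 2.
If p = 3, then no string s ∈ L has |s| ≥ p, so the condition is vacuously true.

The minimum pumping length is p = 3.

Why no smaller p works: for any p ≤ 2, the longest string s ∈ L has |s| = 2 ≥ p, so it would
have to be pumpable; but pumping up (i = 2, 3, ...) produces ever longer strings, which cannot all lie in the
finite language L. So the pumping property fails for every p ≤ 2.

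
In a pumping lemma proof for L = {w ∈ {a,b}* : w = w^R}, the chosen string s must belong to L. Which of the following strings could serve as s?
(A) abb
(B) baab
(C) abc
(B) baab

The pumping lemma is applied to a string s that lies in L, so first check membership of each option:
- (A) abb reversed is bba ≠ abb, so it is not a palindrome and is not in L ✗
- (B) baab reversed is baab, the same string, so it is a palindrome and is in L ✓
- (C) abc reversed is cba ≠ abc, so it is not a palindrome and is not in L ✗

Only (B) baab is in L, so it is the only candidate that could play the role of s.
(In a complete proof one picks s in terms of the pumping length p so that |s| ≥ p is guaranteed; a fixed string like baab illustrates the shape of such an s.)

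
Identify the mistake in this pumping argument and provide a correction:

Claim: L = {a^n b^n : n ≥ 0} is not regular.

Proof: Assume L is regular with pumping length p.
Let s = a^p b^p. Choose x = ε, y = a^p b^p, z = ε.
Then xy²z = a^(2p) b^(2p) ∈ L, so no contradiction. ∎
Error: The decomposition violates |xy| ≤ p. With y = a^p b^p, |xy| = |y| = 2p > p. (The proof also miscomputes xy²z, which would be a^p b^p a^p b^p rather than a^(2p) b^(2p), and it wrongly treats one harmless decomposition as settling the matter — the prover does not get to choose the decomposition.)

Correction: The pumping lemma requires |xy| ≤ p, and the argument must handle every decomposition satisfying |xy| ≤ p, |y| ≥ 1. Since s starts with p a's, any such y consists only of a's, say y = a^k with k ≥ 1. Then xy²z = a^(p+k) b^p has unequal numbers of a's and b's, so xy²z ∉ L — the required contradiction.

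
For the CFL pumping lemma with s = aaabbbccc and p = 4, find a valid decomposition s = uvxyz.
u='aa', v='a', x='bb', y='b', z='ccc'

For s = aaabbbccc with pumping length p = 4:

One valid decomposition:
- u = 'aa'
- v = 'a'
- x = 'bb'
- y = 'b'
- z = 'ccc'

Verification:
- uvxyz = 'aa' + 'a' + 'bb' + 'b' + 'ccc' = aaabbbccc ✓
- |vxy| = |'abbb'| = 4 ≤ 4 ✓
- |vy| = |'ab'| = 2 > 0 ✓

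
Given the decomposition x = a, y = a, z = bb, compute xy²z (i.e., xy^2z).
aaabb

Given x = 'a', y = 'a', z = 'bb' and i = 2:

xy^2z = x + y·y·...·y (2 times) + z
       = 'a' + 'a'^2 + 'bb'
       = 'a' + 'aa' + 'bb'
       = 'aaabb'

The pumped string is 'aaabb' with length 5.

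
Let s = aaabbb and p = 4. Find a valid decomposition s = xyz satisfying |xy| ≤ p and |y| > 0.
x = 'a', y = 'aab', z = 'bb'

For s = aaabbb and p = 4, one valid decomposition is:
- x = 'a' (length 1)
- y = 'aab' (length 3)
- z = 'bb' (length 2)

Verification:
- xyz = 'a' + 'aab' + 'bb' = aaabbb ✓
- |xy| = 4 ≤ 4 ✓
- |y| = 3 > 0 ✓

All pumping lemma constraints are satisfied.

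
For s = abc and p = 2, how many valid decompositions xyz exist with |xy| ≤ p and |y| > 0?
3

For s = 'abc' with pumping length p = 2:

Constraints: |xy| ≤ 2, |y| > 0

Valid decompositions (|xy| ≤ p, |y| ≥ 1):
  • x='', y='a', z='bc'
  • x='a', y='b', z='c'
  • x='', y='ab', z='c'

Total count: 3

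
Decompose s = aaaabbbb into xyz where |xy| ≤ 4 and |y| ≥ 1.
x = '', y = 'a', z = 'aaabbbb'

For s = aaaabbbb and p = 4, one valid decomposition is:
- x = '' (length 0)
- y = 'a' (length 1)
- z = 'aaabbbb' (length 7)

Verification:
- xyz = '' + 'a' + 'aaabbbb' = aaaabbbb ✓
- |xy| = 1 ≤ 4 ✓
- |y| = 1 > 0 ✓

All pumping lemma constraints are satisfied.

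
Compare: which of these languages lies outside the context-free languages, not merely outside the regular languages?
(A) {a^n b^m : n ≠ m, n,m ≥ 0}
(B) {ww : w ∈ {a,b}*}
(B) {ww : w ∈ {a,b}*}

(B) {ww : w ∈ {a,b}*} requires the CFL pumping lemma.

- {a^n b^m : n ≠ m, n,m ≥ 0} is context-free (but not regular)
  • Can be shown non-regular with the regular pumping lemma
  • After pumping a's, we can make n = m

- {ww : w ∈ {a,b}*} is NOT context-free
  • Requires the CFL pumping lemma to prove
  • Even a PDA cannot compare two arbitrary halves symbol by symbol; CFL pumping on a^p b^p a^p b^p fails

The CFL pumping lemma is "stronger" in that it can prove non-membership
in the larger class of context-free languages.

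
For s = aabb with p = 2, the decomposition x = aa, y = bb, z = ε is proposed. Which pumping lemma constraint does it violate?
Violated: |xy| ≤ p

The decomposition x = aa, y = bb, z = ε for s = aabb with p = 2
violates the constraint: |xy| ≤ p

|xy| = |aabb| = 4 > 2 = p. The decomposition puts too many characters in xy.

Pumping lemma constraints:
1. xyz = s (decomposition is valid)
2. |xy| ≤ p
3. |y| > 0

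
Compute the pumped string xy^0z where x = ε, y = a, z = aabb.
aabb

Given x = '', y = 'a', z = 'aabb' and i = 0:

xy^0z = x + y·y·...·y (0 times) + z
       = '' + 'a'^0 + 'aabb'
       = '' + '' + 'aabb'
       = 'aabb'

The pumped string is 'aabb' with length 4.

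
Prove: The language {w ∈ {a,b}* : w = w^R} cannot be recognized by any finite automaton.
Assume for contradiction that L is regular, and let p ≥ 1 be the pumping length given by the pumping lemma.
Choose s = a^p b a^p. Then s ∈ L (it reads the same in both directions) and |s| = 2p + 1 ≥ p.
By the pumping lemma, s = xyz for some x, y, z with |xy| ≤ p, |y| ≥ 1, and xy^i z ∈ L for every i ≥ 0.
Since |xy| ≤ p and the first p symbols of s are all a's, y = a^k for some k with 1 ≤ k ≤ p.

Take i = 2: xy²z = a^(p + k) b a^p.
Its reversal is a^p b a^(p + k). These differ because the block of a's before the unique b has length p + k in one and p in the other, and p + k ≠ p since k ≥ 1. So xy²z is not a palindrome, i.e. xy²z ∉ L.

This contradicts the pumping lemma, which requires xy^i z ∈ L for all i ≥ 0.
Hence L = {w ∈ {a,b}* : w = w^R} is not regular. ∎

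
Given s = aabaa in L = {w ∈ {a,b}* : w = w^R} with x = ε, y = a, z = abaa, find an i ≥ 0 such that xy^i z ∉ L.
i = 2

xy²z = ε · aa · abaa = aaabaa; aaabaa reversed is aabaaa ≠ aaabaa, so it is not a palindrome and is not in L.
(Other choices also work, e.g. i = 0, 3; only i = 1 is guaranteed to stay in L since xy¹z = s.)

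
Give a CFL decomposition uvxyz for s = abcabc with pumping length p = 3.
u='ab', v='c', x='a', y='b', z='c'

For s = abcabc with pumping length p = 3:

One valid decomposition:
- u = 'ab'
- v = 'c'
- x = 'a'
- y = 'b'
- z = 'c'

Verification:
- uvxyz = 'ab' + 'c' + 'a' + 'b' + 'c' = abcabc ✓
- |vxy| = |'cab'| = 3 ≤ 3 ✓
- |vy| = |'cb'| = 2 > 0 ✓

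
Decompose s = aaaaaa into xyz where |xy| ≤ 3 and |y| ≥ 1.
x = '', y = 'aa', z = 'aaaa'

For s = aaaaaa and p = 3, one valid decomposition is:
- x = '' (length 0)
- y = 'aa' (length 2)
- z = 'aaaa' (length 4)

Verification:
- xyz = '' + 'aa' + 'aaaa' = aaaaaa ✓
- |xy| = 2 ≤ 3 ✓
- |y| = 2 > 0 ✓

All pumping lemma constraints are satisfied.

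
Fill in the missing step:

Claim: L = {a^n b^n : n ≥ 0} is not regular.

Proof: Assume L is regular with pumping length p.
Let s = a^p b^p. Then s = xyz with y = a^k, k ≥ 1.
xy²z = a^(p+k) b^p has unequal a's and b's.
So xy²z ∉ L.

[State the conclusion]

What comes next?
This contradicts the pumping lemma for regular languages,
which guarantees xy^i z ∈ L for all i ≥ 0.

Since our assumption that L is regular leads to a contradiction,
we conclude that L = {a^n b^n : n ≥ 0} is NOT regular. ∎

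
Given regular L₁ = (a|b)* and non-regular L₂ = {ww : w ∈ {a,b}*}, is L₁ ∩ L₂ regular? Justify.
No — L₁ ∩ L₂ is not regular.

(a|b)* is all strings over {a,b}, so L₁ ∩ L₂ = {ww : w ∈ {a,b}*} = L₂ itself, which is not regular (pump s = a^p b a^p b).

Note that the bare facts "L₁ regular, L₂ non-regular" do not settle the question by themselves: the closure of regular languages under ∪, ∩, complement and difference applies only when BOTH operands are regular. With a non-regular operand the result can come out regular or non-regular depending on the specific languages, so one has to work out L₁ ∩ L₂ for this particular pair, as above.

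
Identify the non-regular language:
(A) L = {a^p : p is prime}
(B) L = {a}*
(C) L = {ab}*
(A) {a^p : p is prime}

(A) L = {a^p : p is prime} is NOT regular.

The pumping lemma can be used to prove this:
After pumping, the length becomes composite

The other languages are regular because they can be recognized by finite automata.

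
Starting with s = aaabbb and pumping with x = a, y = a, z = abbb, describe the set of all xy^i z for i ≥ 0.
{xy^i z : i ≥ 0} = {a^(2+i) b^3 : i ≥ 0} = {aabbb, aaabbb, aaaabbb, ...}

With x = a, y = a, z = abbb: Starting with aaabbb and pumping the second 'a', we get strings with 2+i a's followed by 3 b's for i = 0, 1, 2, ...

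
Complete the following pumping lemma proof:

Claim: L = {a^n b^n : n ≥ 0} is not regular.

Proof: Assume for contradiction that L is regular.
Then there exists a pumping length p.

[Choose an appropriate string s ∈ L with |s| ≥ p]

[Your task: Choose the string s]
s = a^p b^p

This string is in L (has equal a's and b's) and has length 2p ≥ p.
Any decomposition xyz with |xy| ≤ p means y consists only of a's,
so pumping will unbalance the counts.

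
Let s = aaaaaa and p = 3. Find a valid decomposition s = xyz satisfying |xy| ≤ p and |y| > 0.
x = '', y = 'aaa', z = 'aaa'

For s = aaaaaa and p = 3, one valid decomposition is:
- x = '' (length 0)
- y = 'aaa' (length 3)
- z = 'aaa' (length 3)

Verification:
- xyz = '' + 'aaa' + 'aaa' = aaaaaa ✓
- |xy| = 3 ≤ 3 ✓
- |y| = 3 > 0 ✓

All pumping lemma constraints are satisfied.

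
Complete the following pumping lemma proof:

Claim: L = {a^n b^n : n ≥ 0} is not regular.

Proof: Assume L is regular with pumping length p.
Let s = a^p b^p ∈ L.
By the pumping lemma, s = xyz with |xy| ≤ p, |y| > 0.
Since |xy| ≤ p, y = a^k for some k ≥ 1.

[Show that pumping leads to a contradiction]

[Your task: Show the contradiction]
Consider xy²z = a^(p+k) b^p.

Since k ≥ 1, we have p + k > p.
So xy²z has more a's than b's: (p+k) a's vs p b's.
This means xy²z ∉ L because a^n b^n requires equal counts.

This contradicts the pumping lemma which states xy²z ∈ L.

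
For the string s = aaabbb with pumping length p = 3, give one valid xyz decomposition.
x = '', y = 'a', z = 'aabbb'

For s = aaabbb and p = 3, one valid decomposition is:
- x = '' (length 0)
- y = 'a' (length 1)
- z = 'aabbb' (length 5)

Verification:
- xyz = '' + 'a' + 'aabbb' = aaabbb ✓
- |xy| = 1 ≤ 3 ✓
- |y| = 1 > 0 ✓

All pumping lemma constraints are satisfied.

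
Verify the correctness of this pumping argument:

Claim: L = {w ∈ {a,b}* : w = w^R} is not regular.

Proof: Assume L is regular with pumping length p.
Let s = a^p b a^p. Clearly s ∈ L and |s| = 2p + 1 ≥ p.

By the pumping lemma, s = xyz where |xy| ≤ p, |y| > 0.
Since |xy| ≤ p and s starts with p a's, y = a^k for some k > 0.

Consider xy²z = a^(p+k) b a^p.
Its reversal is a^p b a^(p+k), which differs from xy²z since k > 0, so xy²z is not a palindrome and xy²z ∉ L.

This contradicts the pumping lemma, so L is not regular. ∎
The proof is correct.

This proof is valid because:
1. s = a^p b a^p is in L and is chosen in terms of p, so |s| ≥ p holds for every p
2. The decomposition analysis is correct: |xy| ≤ p forces y to lie inside the leading a's
3. The contradiction is valid: a^(p+k) b a^p has more a's before the b than after it, so it is not a palindrome
4. The conclusion follows logically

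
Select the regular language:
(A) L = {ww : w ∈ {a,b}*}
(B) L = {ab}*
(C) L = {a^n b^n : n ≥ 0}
(B) {ab}*

(B) L = {ab}* is regular.

This can be recognized by a finite automaton (DFA/NFA).
Regular expressions like {ab}* define regular languages.

The other choices are not regular:
- {ww : w ∈ {a,b}*}: After pumping, the two halves no longer match
- {a^n b^n : n ≥ 0}: After pumping, the number of a's and b's become unequal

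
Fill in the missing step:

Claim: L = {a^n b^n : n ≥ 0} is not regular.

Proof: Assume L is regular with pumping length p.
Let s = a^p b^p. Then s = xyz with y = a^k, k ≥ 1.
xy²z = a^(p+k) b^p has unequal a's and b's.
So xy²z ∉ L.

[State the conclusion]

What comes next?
This contradicts the pumping lemma for regular languages,
which guarantees xy^i z ∈ L for all i ≥ 0.

Since our assumption that L is regular leads to a contradiction,
we conclude that L = {a^n b^n : n ≥ 0} is NOT regular. ∎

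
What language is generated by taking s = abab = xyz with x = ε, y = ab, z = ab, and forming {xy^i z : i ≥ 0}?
{xy^i z : i ≥ 0} = {(ab)^(i+1) : i ≥ 0} = {ab, abab, ababab, ...}

With x = ε, y = ab, z = ab: Pumping 'ab' gives strings of alternating a's and b's.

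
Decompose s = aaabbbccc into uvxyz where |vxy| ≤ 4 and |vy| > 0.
u='aa', v='a', x='bb', y='b', z='ccc'

For s = aaabbbccc with pumping length p = 4:

One valid decomposition:
- u = 'aa'
- v = 'a'
- x = 'bb'
- y = 'b'
- z = 'ccc'

Verification:
- uvxyz = 'aa' + 'a' + 'bb' + 'b' + 'ccc' = aaabbbccc ✓
- |vxy| = |'abbb'| = 4 ≤ 4 ✓
- |vy| = |'ab'| = 2 > 0 ✓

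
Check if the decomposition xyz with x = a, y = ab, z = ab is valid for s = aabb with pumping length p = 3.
Violated: xyz = s

The decomposition x = a, y = ab, z = ab for s = aabb with p = 3
violates the constraint: xyz = s

xyz = 'a' + 'ab' + 'ab' = 'aabab' ≠ 'aabb' = s. The decomposition doesn't reconstruct s.

Pumping lemma constraints:
1. xyz = s (decomposition is valid)
2. |xy| ≤ p
3. |y| > 0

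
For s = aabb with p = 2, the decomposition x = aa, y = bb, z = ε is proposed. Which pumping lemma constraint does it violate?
Violated: |xy| ≤ p

The decomposition x = aa, y = bb, z = ε for s = aabb with p = 2
violates the constraint: |xy| ≤ p

|xy| = |aabb| = 4 > 2 = p. The decomposition puts too many characters in xy.

Pumping lemma constraints:
1. xyz = s (decomposition is valid)
2. |xy| ≤ p
3. |y| > 0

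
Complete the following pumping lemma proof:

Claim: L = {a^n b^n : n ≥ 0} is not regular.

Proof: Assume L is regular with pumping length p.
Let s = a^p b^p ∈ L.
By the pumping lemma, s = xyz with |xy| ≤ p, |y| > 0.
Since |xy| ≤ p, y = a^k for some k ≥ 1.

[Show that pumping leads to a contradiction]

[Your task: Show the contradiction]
Consider xy²z = a^(p+k) b^p.

Since k ≥ 1, we have p + k > p.
So xy²z has more a's than b's: (p+k) a's vs p b's.
This means xy²z ∉ L because a^n b^n requires equal counts.

This contradicts the pumping lemma which states xy²z ∈ L.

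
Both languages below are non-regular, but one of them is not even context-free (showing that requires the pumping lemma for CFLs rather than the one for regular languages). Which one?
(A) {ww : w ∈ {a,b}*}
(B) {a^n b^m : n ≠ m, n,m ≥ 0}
(A) {ww : w ∈ {a,b}*}

(A) {ww : w ∈ {a,b}*} requires the CFL pumping lemma.

- {a^n b^m : n ≠ m, n,m ≥ 0} is context-free (but not regular)
  • Can be shown non-regular with the regular pumping lemma
  • After pumping a's, we can make n = m

- {ww : w ∈ {a,b}*} is NOT context-free
  • Requires the CFL pumping lemma to prove
  • Cannot verify equality of two arbitrary substrings

The CFL pumping lemma is "stronger" in that it can prove non-membership
in the larger class of context-free languages.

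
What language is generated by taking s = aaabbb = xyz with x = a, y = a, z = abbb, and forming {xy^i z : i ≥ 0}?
{xy^i z : i ≥ 0} = {a^(2+i) b^3 : i ≥ 0} = {aabbb, aaabbb, aaaabbb, ...}

With x = a, y = a, z = abbb: Starting with aaabbb and pumping the second 'a', we get strings with 2+i a's followed by 3 b's for i = 0, 1, 2, ...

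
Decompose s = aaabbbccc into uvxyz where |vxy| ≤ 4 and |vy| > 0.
u='aa', v='a', x='bb', y='b', z='ccc'

For s = aaabbbccc with pumping length p = 4:

One valid decomposition:
- u = 'aa'
- v = 'a'
- x = 'bb'
- y = 'b'
- z = 'ccc'

Verification:
- uvxyz = 'aa' + 'a' + 'bb' + 'b' + 'ccc' = aaabbbccc ✓
- |vxy| = |'abbb'| = 4 ≤ 4 ✓
- |vy| = |'ab'| = 2 > 0 ✓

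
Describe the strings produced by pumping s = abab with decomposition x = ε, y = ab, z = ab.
{xy^i z : i ≥ 0} = {(ab)^(i+1) : i ≥ 0} = {ab, abab, ababab, ...}

With x = ε, y = ab, z = ab: Pumping 'ab' gives strings of alternating a's and b's.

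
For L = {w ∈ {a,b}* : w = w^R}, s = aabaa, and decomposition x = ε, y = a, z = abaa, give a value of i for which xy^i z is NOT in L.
i = 2

xy²z = ε · aa · abaa = aaabaa; aaabaa reversed is aabaaa ≠ aaabaa, so it is not a palindrome and is not in L.
(Other choices also work, e.g. i = 0, 3; only i = 1 is guaranteed to stay in L since xy¹z = s.)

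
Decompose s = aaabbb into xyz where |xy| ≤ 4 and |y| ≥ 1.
x = '', y = 'a', z = 'aabbb'

For s = aaabbb and p = 4, one valid decomposition is:
- x = '' (length 0)
- y = 'a' (length 1)
- z = 'aabbb' (length 5)

Verification:
- xyz = '' + 'a' + 'aabbb' = aaabbb ✓
- |xy| = 1 ≤ 4 ✓
- |y| = 1 > 0 ✓

All pumping lemma constraints are satisfied.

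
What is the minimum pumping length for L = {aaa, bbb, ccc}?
p = 4

For a finite language L, the pumping lemma holds vacuously if p > max|s| for s ∈ L.

The longest string in L = {aaa, bbb, ccc} has length 3.
If p = 4, then no string s ∈ L has |s| ≥ p, so the condition is vacuously true.

The minimum pumping length is p = 4.

Why no smaller p works: for any p ≤ 3, the longest string s ∈ L has |s| = 3 ≥ p, so it would
have to be pumpable; but pumping up (i = 2, 3, ...) produces ever longer strings, which cannot all lie in the
finite language L. So the pumping property fails for every p ≤ 3.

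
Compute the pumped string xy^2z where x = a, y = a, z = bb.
aaabb

Given x = 'a', y = 'a', z = 'bb' and i = 2:

xy^2z = x + y·y·...·y (2 times) + z
       = 'a' + 'a'^2 + 'bb'
       = 'a' + 'aa' + 'bb'
       = 'aaabb'

The pumped string is 'aaabb' with length 5.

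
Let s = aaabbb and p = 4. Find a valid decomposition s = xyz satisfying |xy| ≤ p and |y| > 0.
x = '', y = 'aa', z = 'abbb'

For s = aaabbb and p = 4, one valid decomposition is:
- x = '' (length 0)
- y = 'aa' (length 2)
- z = 'abbb' (length 4)

Verification:
- xyz = '' + 'aa' + 'abbb' = aaabbb ✓
- |xy| = 2 ≤ 4 ✓
- |y| = 2 > 0 ✓

All pumping lemma constraints are satisfied.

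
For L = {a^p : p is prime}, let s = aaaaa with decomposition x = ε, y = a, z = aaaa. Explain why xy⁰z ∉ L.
xy⁰z = aaaa ∉ L

Pumping with i = 0 replaces y = a by y⁰ = ε:
- Original: s = xyz = aaaaa; aaaaa has length 5, which is prime, so it is in L
- Pumped: xy⁰z = ε · ε · aaaa = aaaa
- aaaa has length 4 = 2 × 2, which is not prime, so it is not in L

The pumping lemma would require xy⁰z ∈ L, so this decomposition yields a contradiction.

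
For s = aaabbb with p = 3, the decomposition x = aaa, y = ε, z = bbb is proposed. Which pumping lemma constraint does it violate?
Violated: |y| > 0

The decomposition x = aaa, y = ε, z = bbb for s = aaabbb with p = 3
violates the constraint: |y| > 0

|y| = 0, but the pumping lemma requires |y| > 0 (y must be non-empty).

Pumping lemma constraints:
1. xyz = s (decomposition is valid)
2. |xy| ≤ p
3. |y| > 0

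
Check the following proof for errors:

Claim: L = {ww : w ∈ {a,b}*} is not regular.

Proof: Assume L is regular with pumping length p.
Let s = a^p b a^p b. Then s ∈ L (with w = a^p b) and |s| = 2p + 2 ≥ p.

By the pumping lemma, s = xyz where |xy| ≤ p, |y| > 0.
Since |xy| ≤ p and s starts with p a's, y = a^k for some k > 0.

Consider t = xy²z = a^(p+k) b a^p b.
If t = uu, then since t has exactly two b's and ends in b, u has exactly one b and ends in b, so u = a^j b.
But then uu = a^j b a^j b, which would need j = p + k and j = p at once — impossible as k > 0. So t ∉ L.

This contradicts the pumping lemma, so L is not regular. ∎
The proof is correct.

This proof is valid because:
1. s = a^p b a^p b is in L and is chosen in terms of p, so |s| ≥ p holds for every p
2. The decomposition analysis is correct: |xy| ≤ p forces y to lie inside the leading a's
3. The contradiction is valid: the argument shows a^(p+k) b a^p b cannot be split into two equal halves
4. The conclusion follows logically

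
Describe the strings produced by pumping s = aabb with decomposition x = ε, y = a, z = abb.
{xy^i z : i ≥ 0} = {a^(i+1) b^2 : i ≥ 0} = {abb, aabb, aaabb, ...}

With x = ε, y = a, z = abb: Starting with aabb and pumping the first 'a' (z = abb keeps the second 'a'), we get strings with i+1 a's followed by 2 b's for i = 0, 1, 2, ...; note bb is not produced because z always contributes one a.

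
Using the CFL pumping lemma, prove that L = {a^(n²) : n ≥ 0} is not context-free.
Assume for contradiction that L is context-free, and let p ≥ 1 be the pumping length given by the pumping lemma for CFLs.
Choose s = a^(p²). Then s ∈ L and |s| = p² ≥ p.
By the CFL pumping lemma, s = uvxyz for some u, v, x, y, z with |vxy| ≤ p, |vy| ≥ 1, and uv^i xy^i z ∈ L for every i ≥ 0.
All symbols are a's, so only lengths matter: let k = |vy|, with 1 ≤ k ≤ |vxy| ≤ p.

Take i = 2: |uv²xy²z| = p² + k, and p² < p² + k ≤ p² + p < (p + 1)².
So the length lies strictly between consecutive squares and is not a perfect square; uv²xy²z ∉ L.

This contradicts the CFL pumping lemma, which requires uv^i xy^i z ∈ L for all i ≥ 0.
Hence L = {a^(n²) : n ≥ 0} is not context-free. ∎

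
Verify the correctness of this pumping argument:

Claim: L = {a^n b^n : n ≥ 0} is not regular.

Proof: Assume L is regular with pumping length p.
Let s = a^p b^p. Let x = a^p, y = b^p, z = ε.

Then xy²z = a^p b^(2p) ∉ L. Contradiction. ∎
The proof is INCORRECT.

Error: The decomposition violates |xy| ≤ p.
With x = a^p and y = b^p, we have |xy| = 2p > p.
The pumping lemma requires |xy| ≤ p, so y must be within the first p characters.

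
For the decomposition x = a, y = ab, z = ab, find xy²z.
aababab

Given x = 'a', y = 'ab', z = 'ab' and i = 2:

xy^2z = x + y·y·...·y (2 times) + z
       = 'a' + 'ab'^2 + 'ab'
       = 'a' + 'abab' + 'ab'
       = 'aababab'

The pumped string is 'aababab' with length 7.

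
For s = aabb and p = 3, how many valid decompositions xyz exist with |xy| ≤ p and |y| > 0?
6

For s = 'aabb' with pumping length p = 3:

Constraints: |xy| ≤ 3, |y| > 0

Valid decompositions (|xy| ≤ p, |y| ≥ 1):
  • x='', y='a', z='abb'
  • x='a', y='a', z='bb'
  • x='', y='aa', z='bb'
  • x='aa', y='b', z='b'
  • x='a', y='ab', z='b'
  • x='', y='aab', z='b'

Total count: 6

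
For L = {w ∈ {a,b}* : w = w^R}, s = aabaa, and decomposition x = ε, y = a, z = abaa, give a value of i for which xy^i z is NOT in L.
i = 0

xy⁰z = ε · ε · abaa = abaa; abaa reversed is aaba ≠ abaa, so it is not a palindrome and is not in L.
(Other choices also work, e.g. i = 2, 3; only i = 1 is guaranteed to stay in L since xy¹z = s.)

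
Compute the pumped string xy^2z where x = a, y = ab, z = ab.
aababab

Given x = 'a', y = 'ab', z = 'ab' and i = 2:

xy^2z = x + y·y·...·y (2 times) + z
       = 'a' + 'ab'^2 + 'ab'
       = 'a' + 'abab' + 'ab'
       = 'aababab'

The pumped string is 'aababab' with length 7.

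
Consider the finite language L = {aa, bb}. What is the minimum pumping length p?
p = 3

For a finite language L, the pumping lemma holds vacuously if p > max|s| for s ∈ L.

The longest string in L = {aa, bb} has length 2.
If p = 3, then no string s ∈ L has |s| ≥ p, so the condition is vacuously true.

The minimum pumping length is p = 3.

Why no smaller p works: for any p ≤ 2, the longest string s ∈ L has |s| = 2 ≥ p, so it would
have to be pumpable; but pumping up (i = 2, 3, ...) produces ever longer strings, which cannot all lie in the
finite language L. So the pumping property fails for every p ≤ 2.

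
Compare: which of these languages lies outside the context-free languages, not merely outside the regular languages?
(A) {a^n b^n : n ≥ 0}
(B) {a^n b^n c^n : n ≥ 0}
(B) {a^n b^n c^n : n ≥ 0}

(B) {a^n b^n c^n : n ≥ 0} requires the CFL pumping lemma.

- {a^n b^n : n ≥ 0} is context-free (but not regular)
  • Can be shown non-regular with the regular pumping lemma
  • After pumping, the number of a's and b's become unequal

- {a^n b^n c^n : n ≥ 0} is NOT context-free
  • Requires the CFL pumping lemma to prove
  • Cannot maintain three equal counts simultaneously

The CFL pumping lemma is "stronger" in that it can prove non-membership
in the larger class of context-free languages.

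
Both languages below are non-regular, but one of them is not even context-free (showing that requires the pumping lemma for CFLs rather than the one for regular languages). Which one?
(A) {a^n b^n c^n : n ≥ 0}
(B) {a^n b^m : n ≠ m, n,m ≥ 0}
(A) {a^n b^n c^n : n ≥ 0}

(A) {a^n b^n c^n : n ≥ 0} requires the CFL pumping lemma.

- {a^n b^m : n ≠ m, n,m ≥ 0} is context-free (but not regular)
  • Can be shown non-regular with the regular pumping lemma
  • After pumping a's, we can make n = m

- {a^n b^n c^n : n ≥ 0} is NOT context-free
  • Requires the CFL pumping lemma to prove
  • Cannot maintain three equal counts simultaneously

The CFL pumping lemma is "stronger" in that it can prove non-membership
in the larger class of context-free languages.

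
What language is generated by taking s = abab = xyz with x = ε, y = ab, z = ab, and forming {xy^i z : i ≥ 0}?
{xy^i z : i ≥ 0} = {(ab)^(i+1) : i ≥ 0} = {ab, abab, ababab, ...}

With x = ε, y = ab, z = ab: Pumping 'ab' gives strings of alternating a's and b's.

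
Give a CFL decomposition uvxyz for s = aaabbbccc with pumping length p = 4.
u='aa', v='a', x='bb', y='b', z='ccc'

For s = aaabbbccc with pumping length p = 4:

One valid decomposition:
- u = 'aa'
- v = 'a'
- x = 'bb'
- y = 'b'
- z = 'ccc'

Verification:
- uvxyz = 'aa' + 'a' + 'bb' + 'b' + 'ccc' = aaabbbccc ✓
- |vxy| = |'abbb'| = 4 ≤ 4 ✓
- |vy| = |'ab'| = 2 > 0 ✓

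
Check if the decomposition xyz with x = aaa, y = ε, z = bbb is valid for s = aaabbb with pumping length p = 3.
Violated: |y| > 0

The decomposition x = aaa, y = ε, z = bbb for s = aaabbb with p = 3
violates the constraint: |y| > 0

|y| = 0, but the pumping lemma requires |y| > 0 (y must be non-empty).

Pumping lemma constraints:
1. xyz = s (decomposition is valid)
2. |xy| ≤ p
3. |y| > 0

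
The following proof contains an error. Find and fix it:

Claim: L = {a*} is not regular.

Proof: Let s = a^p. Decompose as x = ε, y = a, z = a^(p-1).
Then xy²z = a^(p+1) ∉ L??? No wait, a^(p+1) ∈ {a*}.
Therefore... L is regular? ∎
Error: The proof attempts to show a*  is not regular, but a* IS regular!

Correction: a* is a regular language (recognized by a simple DFA with one accepting state and self-loop on 'a'). The pumping lemma can only prove non-regularity, not regularity. For regular languages, pumping always works.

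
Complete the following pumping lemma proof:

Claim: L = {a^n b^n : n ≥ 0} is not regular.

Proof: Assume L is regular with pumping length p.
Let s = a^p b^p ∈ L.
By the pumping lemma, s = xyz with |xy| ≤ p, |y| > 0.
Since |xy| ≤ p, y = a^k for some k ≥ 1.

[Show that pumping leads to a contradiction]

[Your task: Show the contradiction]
Consider xy²z = a^(p+k) b^p.

Since k ≥ 1, we have p + k > p.
So xy²z has more a's than b's: (p+k) a's vs p b's.
This means xy²z ∉ L because a^n b^n requires equal counts.

This contradicts the pumping lemma which states xy²z ∈ L.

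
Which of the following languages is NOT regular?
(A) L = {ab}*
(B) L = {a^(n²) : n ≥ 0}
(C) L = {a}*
(B) {a^(n²) : n ≥ 0}

(B) L = {a^(n²) : n ≥ 0} is NOT regular.

The pumping lemma can be used to prove this:
After pumping, length is no longer a perfect square

The other languages are regular because they can be recognized by finite automata.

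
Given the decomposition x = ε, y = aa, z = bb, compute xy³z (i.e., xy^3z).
aaaaaabb

Given x = '', y = 'aa', z = 'bb' and i = 3:

xy^3z = x + y·y·...·y (3 times) + z
       = '' + 'aa'^3 + 'bb'
       = '' + 'aaaaaa' + 'bb'
       = 'aaaaaabb'

The pumped string is 'aaaaaabb' with length 8.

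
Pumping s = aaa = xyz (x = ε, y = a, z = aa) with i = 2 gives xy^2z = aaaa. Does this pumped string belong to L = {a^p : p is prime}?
No

xy²z = ε · aa · aa = aaaa.
aaaa has length 4 = 2 × 2, which is not prime, so it is not in L.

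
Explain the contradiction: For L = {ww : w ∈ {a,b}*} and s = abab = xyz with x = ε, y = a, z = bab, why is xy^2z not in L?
xy²z = aabab ∉ L

Pumping with i = 2 replaces y = a by y² = aa:
- Original: s = xyz = abab; abab splits into halves ab · ab, which are equal, so it is in L (w = ab)
- Pumped: xy²z = ε · aa · bab = aabab
- aabab has odd length 5, so it cannot be written as ww and is not in L

The pumping lemma would require xy²z ∈ L, so this decomposition yields a contradiction.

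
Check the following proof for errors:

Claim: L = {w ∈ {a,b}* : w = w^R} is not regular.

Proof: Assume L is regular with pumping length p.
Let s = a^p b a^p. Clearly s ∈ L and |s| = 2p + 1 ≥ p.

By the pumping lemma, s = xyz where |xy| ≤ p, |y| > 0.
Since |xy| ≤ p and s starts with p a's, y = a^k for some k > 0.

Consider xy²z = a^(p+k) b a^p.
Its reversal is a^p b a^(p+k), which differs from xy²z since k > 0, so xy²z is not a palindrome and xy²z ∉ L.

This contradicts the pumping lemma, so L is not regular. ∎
The proof is correct.

This proof is valid because:
1. s = a^p b a^p is in L and is chosen in terms of p, so |s| ≥ p holds for every p
2. The decomposition analysis is correct: |xy| ≤ p forces y to lie inside the leading a's
3. The contradiction is valid: a^(p+k) b a^p has more a's before the b than after it, so it is not a palindrome
4. The conclusion follows logically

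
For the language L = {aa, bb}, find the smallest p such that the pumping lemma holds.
p = 3

For a finite language L, the pumping lemma holds vacuously if p > max|s| for s ∈ L.

The longest string in L = {aa, bb} has length 2.
If p = 3, then no string s ∈ L has |s| ≥ p, so the condition is vacuously true.

The minimum pumping length is p = 3.

Why no smaller p works: for any p ≤ 2, the longest string s ∈ L has |s| = 2 ≥ p, so it would
have to be pumpable; but pumping up (i = 2, 3, ...) produces ever longer strings, which cannot all lie in the
finite language L. So the pumping property fails for every p ≤ 2.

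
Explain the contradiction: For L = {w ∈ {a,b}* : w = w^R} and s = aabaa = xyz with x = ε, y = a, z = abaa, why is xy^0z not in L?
xy⁰z = abaa ∉ L

Pumping with i = 0 replaces y = a by y⁰ = ε:
- Original: s = xyz = aabaa; aabaa reversed is aabaa, the same string, so it is a palindrome and is in L
- Pumped: xy⁰z = ε · ε · abaa = abaa
- abaa reversed is aaba ≠ abaa, so it is not a palindrome and is not in L

The pumping lemma would require xy⁰z ∈ L, so this decomposition yields a contradiction.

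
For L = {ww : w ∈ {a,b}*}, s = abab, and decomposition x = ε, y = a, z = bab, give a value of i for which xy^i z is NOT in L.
i = 0

xy⁰z = ε · ε · bab = bab; bab has odd length 3, so it cannot be written as ww and is not in L.
(Other choices also work, e.g. i = 2, 3; only i = 1 is guaranteed to stay in L since xy¹z = s.)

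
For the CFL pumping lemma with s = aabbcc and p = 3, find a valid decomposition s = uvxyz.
u='aa', v='b', x='b', y='c', z='c'

For s = aabbcc with pumping length p = 3:

One valid decomposition:
- u = 'aa'
- v = 'b'
- x = 'b'
- y = 'c'
- z = 'c'

Verification:
- uvxyz = 'aa' + 'b' + 'b' + 'c' + 'c' = aabbcc ✓
- |vxy| = |'bbc'| = 3 ≤ 3 ✓
- |vy| = |'bc'| = 2 > 0 ✓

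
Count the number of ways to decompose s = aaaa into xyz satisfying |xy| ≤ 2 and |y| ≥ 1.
3

For s = 'aaaa' with pumping length p = 2:

Constraints: |xy| ≤ 2, |y| > 0

Valid decompositions (|xy| ≤ p, |y| ≥ 1):
  • x='', y='a', z='aaa'
  • x='a', y='a', z='aa'
  • x='', y='aa', z='aa'

Total count: 3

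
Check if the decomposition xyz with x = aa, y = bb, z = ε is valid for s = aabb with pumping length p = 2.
Violated: |xy| ≤ p

The decomposition x = aa, y = bb, z = ε for s = aabb with p = 2
violates the constraint: |xy| ≤ p

|xy| = |aabb| = 4 > 2 = p. The decomposition puts too many characters in xy.

Pumping lemma constraints:
1. xyz = s (decomposition is valid)
2. |xy| ≤ p
3. |y| > 0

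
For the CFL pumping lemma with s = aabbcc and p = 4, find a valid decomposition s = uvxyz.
u='a', v='a', x='bb', y='c', z='c'

For s = aabbcc with pumping length p = 4:

One valid decomposition:
- u = 'a'
- v = 'a'
- x = 'bb'
- y = 'c'
- z = 'c'

Verification:
- uvxyz = 'a' + 'a' + 'bb' + 'c' + 'c' = aabbcc ✓
- |vxy| = |'abbc'| = 4 ≤ 4 ✓
- |vy| = |'ac'| = 2 > 0 ✓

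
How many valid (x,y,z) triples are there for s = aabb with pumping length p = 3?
6

For s = 'aabb' with pumping length p = 3:

Constraints: |xy| ≤ 3, |y| > 0

Valid decompositions (|xy| ≤ p, |y| ≥ 1):
  • x='', y='a', z='abb'
  • x='a', y='a', z='bb'
  • x='', y='aa', z='bb'
  • x='aa', y='b', z='b'
  • x='a', y='ab', z='b'
  • x='', y='aab', z='b'

Total count: 6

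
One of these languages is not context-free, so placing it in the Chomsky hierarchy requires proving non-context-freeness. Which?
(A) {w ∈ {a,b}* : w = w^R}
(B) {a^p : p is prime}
(B) {a^p : p is prime}

(B) {a^p : p is prime} requires the CFL pumping lemma.

- {w ∈ {a,b}* : w = w^R} is context-free (but not regular)
  • Can be shown non-regular with the regular pumping lemma
  • After pumping, the string is no longer symmetric

- {a^p : p is prime} is NOT context-free
  • Requires the CFL pumping lemma to prove
  • The CFL pumping lemma also fails because prime gaps are unbounded

The CFL pumping lemma is "stronger" in that it can prove non-membership
in the larger class of context-free languages.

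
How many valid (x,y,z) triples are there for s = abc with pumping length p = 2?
3

For s = 'abc' with pumping length p = 2:

Constraints: |xy| ≤ 2, |y| > 0

Valid decompositions (|xy| ≤ p, |y| ≥ 1):
  • x='', y='a', z='bc'
  • x='a', y='b', z='c'
  • x='', y='ab', z='c'

Total count: 3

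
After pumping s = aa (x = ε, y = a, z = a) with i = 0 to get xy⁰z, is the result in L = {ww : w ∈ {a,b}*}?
No

xy⁰z = ε · ε · a = a.
a has odd length 1, so it cannot be written as ww and is not in L.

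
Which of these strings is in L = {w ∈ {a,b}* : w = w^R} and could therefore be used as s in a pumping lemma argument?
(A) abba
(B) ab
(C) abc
(A) abba

The pumping lemma is applied to a string s that lies in L, so first check membership of each option:
- (A) abba reversed is abba, the same string, so it is a palindrome and is in L ✓
- (B) ab reversed is ba ≠ ab, so it is not a palindrome and is not in L ✗
- (C) abc reversed is cba ≠ abc, so it is not a palindrome and is not in L ✗

Only (A) abba is in L, so it is the only candidate that could play the role of s.
(In a complete proof one picks s in terms of the pumping length p so that |s| ≥ p is guaranteed; a fixed string like abba illustrates the shape of such an s.)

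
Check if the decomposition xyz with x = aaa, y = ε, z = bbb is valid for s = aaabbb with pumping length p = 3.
Violated: |y| > 0

The decomposition x = aaa, y = ε, z = bbb for s = aaabbb with p = 3
violates the constraint: |y| > 0

|y| = 0, but the pumping lemma requires |y| > 0 (y must be non-empty).

Pumping lemma constraints:
1. xyz = s (decomposition is valid)
2. |xy| ≤ p
3. |y| > 0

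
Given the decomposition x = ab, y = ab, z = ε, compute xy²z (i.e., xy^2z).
ababab

Given x = 'ab', y = 'ab', z = '' and i = 2:

xy^2z = x + y·y·...·y (2 times) + z
       = 'ab' + 'ab'^2 + ''
       = 'ab' + 'abab' + ''
       = 'ababab'

The pumped string is 'ababab' with length 6.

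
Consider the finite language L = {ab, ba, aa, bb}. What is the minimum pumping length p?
p = 3

For a finite language L, the pumping lemma holds vacuously if p > max|s| for s ∈ L.

The longest string in L = {ab, ba, aa, bb} has length 2.
If p = 3, then no string s ∈ L has |s| ≥ p, so the condition is vacuously true.

The minimum pumping length is p = 3.

Why no smaller p works: for any p ≤ 2, the longest string s ∈ L has |s| = 2 ≥ p, so it would
have to be pumpable; but pumping up (i = 2, 3, ...) produces ever longer strings, which cannot all lie in the
finite language L. So the pumping property fails for every p ≤ 2.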